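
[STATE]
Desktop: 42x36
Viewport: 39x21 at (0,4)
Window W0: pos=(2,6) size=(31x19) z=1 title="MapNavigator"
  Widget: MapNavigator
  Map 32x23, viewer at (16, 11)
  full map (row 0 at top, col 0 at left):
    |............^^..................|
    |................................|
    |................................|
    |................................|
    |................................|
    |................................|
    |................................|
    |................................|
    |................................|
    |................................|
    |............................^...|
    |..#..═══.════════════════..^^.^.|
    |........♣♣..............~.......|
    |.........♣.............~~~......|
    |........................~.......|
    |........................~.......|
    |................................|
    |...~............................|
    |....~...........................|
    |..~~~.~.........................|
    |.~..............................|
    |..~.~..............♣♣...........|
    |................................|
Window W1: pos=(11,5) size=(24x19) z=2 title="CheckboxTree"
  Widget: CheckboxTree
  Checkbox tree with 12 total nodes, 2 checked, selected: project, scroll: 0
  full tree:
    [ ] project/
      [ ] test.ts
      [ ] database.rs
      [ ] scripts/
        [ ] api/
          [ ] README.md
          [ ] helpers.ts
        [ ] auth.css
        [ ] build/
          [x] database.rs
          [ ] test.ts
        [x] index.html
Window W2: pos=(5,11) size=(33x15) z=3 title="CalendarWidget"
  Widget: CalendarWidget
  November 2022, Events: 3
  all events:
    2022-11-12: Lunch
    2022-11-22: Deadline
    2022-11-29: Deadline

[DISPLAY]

                                       
           ┏━━━━━━━━━━━━━━━━━━━━━━┓    
  ┏━━━━━━━━┃ CheckboxTree         ┃    
  ┃ MapNavi┠──────────────────────┨    
  ┠────────┃>[-] project/         ┃    
  ┃........┃   [ ] test.ts        ┃    
  ┃........┃   [ ] database.rs    ┃    
  ┃..┏━━━━━━━━━━━━━━━━━━━━━━━━━━━━━━━┓ 
  ┃..┃ CalendarWidget                ┃ 
  ┃..┠───────────────────────────────┨ 
  ┃..┃         November 2022         ┃ 
  ┃..┃Mo Tu We Th Fr Sa Su           ┃ 
  ┃#.┃    1  2  3  4  5  6           ┃ 
  ┃..┃ 7  8  9 10 11 12* 13          ┃ 
  ┃..┃14 15 16 17 18 19 20           ┃ 
  ┃..┃21 22* 23 24 25 26 27          ┃ 
  ┃..┃28 29* 30                      ┃ 
  ┃..┃                               ┃ 
  ┃.~┃                               ┃ 
  ┃..┃                               ┃ 
  ┗━━┃                               ┃ 


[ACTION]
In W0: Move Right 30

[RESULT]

                                       
           ┏━━━━━━━━━━━━━━━━━━━━━━┓    
  ┏━━━━━━━━┃ CheckboxTree         ┃    
  ┃ MapNavi┠──────────────────────┨    
  ┠────────┃>[-] project/         ┃    
  ┃........┃   [ ] test.ts        ┃    
  ┃........┃   [ ] database.rs    ┃    
  ┃..┏━━━━━━━━━━━━━━━━━━━━━━━━━━━━━━━┓ 
  ┃..┃ CalendarWidget                ┃ 
  ┃..┠───────────────────────────────┨ 
  ┃..┃         November 2022         ┃ 
  ┃..┃Mo Tu We Th Fr Sa Su           ┃ 
  ┃══┃    1  2  3  4  5  6           ┃ 
  ┃..┃ 7  8  9 10 11 12* 13          ┃ 
  ┃..┃14 15 16 17 18 19 20           ┃ 
  ┃..┃21 22* 23 24 25 26 27          ┃ 
  ┃..┃28 29* 30                      ┃ 
  ┃..┃                               ┃ 
  ┃..┃                               ┃ 
  ┃..┃                               ┃ 
  ┗━━┃                               ┃ 


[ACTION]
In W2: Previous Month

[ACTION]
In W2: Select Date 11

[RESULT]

                                       
           ┏━━━━━━━━━━━━━━━━━━━━━━┓    
  ┏━━━━━━━━┃ CheckboxTree         ┃    
  ┃ MapNavi┠──────────────────────┨    
  ┠────────┃>[-] project/         ┃    
  ┃........┃   [ ] test.ts        ┃    
  ┃........┃   [ ] database.rs    ┃    
  ┃..┏━━━━━━━━━━━━━━━━━━━━━━━━━━━━━━━┓ 
  ┃..┃ CalendarWidget                ┃ 
  ┃..┠───────────────────────────────┨ 
  ┃..┃          October 2022         ┃ 
  ┃..┃Mo Tu We Th Fr Sa Su           ┃ 
  ┃══┃                1  2           ┃ 
  ┃..┃ 3  4  5  6  7  8  9           ┃ 
  ┃..┃10 [11] 12 13 14 15 16         ┃ 
  ┃..┃17 18 19 20 21 22 23           ┃ 
  ┃..┃24 25 26 27 28 29 30           ┃ 
  ┃..┃31                             ┃ 
  ┃..┃                               ┃ 
  ┃..┃                               ┃ 
  ┗━━┃                               ┃ 


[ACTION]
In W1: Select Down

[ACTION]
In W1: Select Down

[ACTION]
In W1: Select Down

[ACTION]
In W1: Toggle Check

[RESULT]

                                       
           ┏━━━━━━━━━━━━━━━━━━━━━━┓    
  ┏━━━━━━━━┃ CheckboxTree         ┃    
  ┃ MapNavi┠──────────────────────┨    
  ┠────────┃ [-] project/         ┃    
  ┃........┃   [ ] test.ts        ┃    
  ┃........┃   [ ] database.rs    ┃    
  ┃..┏━━━━━━━━━━━━━━━━━━━━━━━━━━━━━━━┓ 
  ┃..┃ CalendarWidget                ┃ 
  ┃..┠───────────────────────────────┨ 
  ┃..┃          October 2022         ┃ 
  ┃..┃Mo Tu We Th Fr Sa Su           ┃ 
  ┃══┃                1  2           ┃ 
  ┃..┃ 3  4  5  6  7  8  9           ┃ 
  ┃..┃10 [11] 12 13 14 15 16         ┃ 
  ┃..┃17 18 19 20 21 22 23           ┃ 
  ┃..┃24 25 26 27 28 29 30           ┃ 
  ┃..┃31                             ┃ 
  ┃..┃                               ┃ 
  ┃..┃                               ┃ 
  ┗━━┃                               ┃ 


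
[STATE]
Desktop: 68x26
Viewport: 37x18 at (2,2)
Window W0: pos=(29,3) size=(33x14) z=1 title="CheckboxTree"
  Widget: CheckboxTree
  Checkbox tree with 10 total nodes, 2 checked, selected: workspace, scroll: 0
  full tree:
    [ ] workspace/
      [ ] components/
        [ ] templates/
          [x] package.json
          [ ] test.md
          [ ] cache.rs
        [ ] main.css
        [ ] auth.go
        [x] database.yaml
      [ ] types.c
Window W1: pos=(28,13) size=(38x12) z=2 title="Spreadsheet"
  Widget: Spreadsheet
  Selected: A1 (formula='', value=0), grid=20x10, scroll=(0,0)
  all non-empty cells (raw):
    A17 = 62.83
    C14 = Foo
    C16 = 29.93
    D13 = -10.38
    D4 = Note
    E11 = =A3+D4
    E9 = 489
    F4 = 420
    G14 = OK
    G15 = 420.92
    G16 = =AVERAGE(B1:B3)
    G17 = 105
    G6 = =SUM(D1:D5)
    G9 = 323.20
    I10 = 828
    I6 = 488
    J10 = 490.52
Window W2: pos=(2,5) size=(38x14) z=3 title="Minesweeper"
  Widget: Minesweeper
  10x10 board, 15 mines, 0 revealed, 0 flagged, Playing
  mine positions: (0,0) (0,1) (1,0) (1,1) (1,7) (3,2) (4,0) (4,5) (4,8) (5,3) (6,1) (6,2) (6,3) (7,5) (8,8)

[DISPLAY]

                                     
                           ┏━━━━━━━━━
                           ┃ Checkbox
┏━━━━━━━━━━━━━━━━━━━━━━━━━━━━━━━━━━━━
┃ Minesweeper                        
┠────────────────────────────────────
┃■■■■■■■■■■                          
┃■■■■■■■■■■                          
┃■■■■■■■■■■                          
┃■■■■■■■■■■                          
┃■■■■■■■■■■                          
┃■■■■■■■■■■                          
┃■■■■■■■■■■                          
┃■■■■■■■■■■                          
┃■■■■■■■■■■                          
┃■■■■■■■■■■                          
┗━━━━━━━━━━━━━━━━━━━━━━━━━━━━━━━━━━━━
                          ┃  1      [


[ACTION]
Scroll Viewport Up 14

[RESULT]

                                     
                                     
                                     
                           ┏━━━━━━━━━
                           ┃ Checkbox
┏━━━━━━━━━━━━━━━━━━━━━━━━━━━━━━━━━━━━
┃ Minesweeper                        
┠────────────────────────────────────
┃■■■■■■■■■■                          
┃■■■■■■■■■■                          
┃■■■■■■■■■■                          
┃■■■■■■■■■■                          
┃■■■■■■■■■■                          
┃■■■■■■■■■■                          
┃■■■■■■■■■■                          
┃■■■■■■■■■■                          
┃■■■■■■■■■■                          
┃■■■■■■■■■■                          


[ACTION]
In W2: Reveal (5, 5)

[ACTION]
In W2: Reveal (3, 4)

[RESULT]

                                     
                                     
                                     
                           ┏━━━━━━━━━
                           ┃ Checkbox
┏━━━━━━━━━━━━━━━━━━━━━━━━━━━━━━━━━━━━
┃ Minesweeper                        
┠────────────────────────────────────
┃■■■■■■■■■■                          
┃■■■■■■■■■■                          
┃■■■■■■■■■■                          
┃■■■■1■■■■■                          
┃■■■■■■■■■■                          
┃■■■■■1■■■■                          
┃■■■■■■■■■■                          
┃■■■■■■■■■■                          
┃■■■■■■■■■■                          
┃■■■■■■■■■■                          


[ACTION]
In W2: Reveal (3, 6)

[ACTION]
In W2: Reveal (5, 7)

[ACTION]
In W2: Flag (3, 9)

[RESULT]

                                     
                                     
                                     
                           ┏━━━━━━━━━
                           ┃ Checkbox
┏━━━━━━━━━━━━━━━━━━━━━━━━━━━━━━━━━━━━
┃ Minesweeper                        
┠────────────────────────────────────
┃■■■■■■■■■■                          
┃■■■■■■■■■■                          
┃■■■■■■■■■■                          
┃■■■■1■1■■⚑                          
┃■■■■■■■■■■                          
┃■■■■■1■1■■                          
┃■■■■■■■■■■                          
┃■■■■■■■■■■                          
┃■■■■■■■■■■                          
┃■■■■■■■■■■                          


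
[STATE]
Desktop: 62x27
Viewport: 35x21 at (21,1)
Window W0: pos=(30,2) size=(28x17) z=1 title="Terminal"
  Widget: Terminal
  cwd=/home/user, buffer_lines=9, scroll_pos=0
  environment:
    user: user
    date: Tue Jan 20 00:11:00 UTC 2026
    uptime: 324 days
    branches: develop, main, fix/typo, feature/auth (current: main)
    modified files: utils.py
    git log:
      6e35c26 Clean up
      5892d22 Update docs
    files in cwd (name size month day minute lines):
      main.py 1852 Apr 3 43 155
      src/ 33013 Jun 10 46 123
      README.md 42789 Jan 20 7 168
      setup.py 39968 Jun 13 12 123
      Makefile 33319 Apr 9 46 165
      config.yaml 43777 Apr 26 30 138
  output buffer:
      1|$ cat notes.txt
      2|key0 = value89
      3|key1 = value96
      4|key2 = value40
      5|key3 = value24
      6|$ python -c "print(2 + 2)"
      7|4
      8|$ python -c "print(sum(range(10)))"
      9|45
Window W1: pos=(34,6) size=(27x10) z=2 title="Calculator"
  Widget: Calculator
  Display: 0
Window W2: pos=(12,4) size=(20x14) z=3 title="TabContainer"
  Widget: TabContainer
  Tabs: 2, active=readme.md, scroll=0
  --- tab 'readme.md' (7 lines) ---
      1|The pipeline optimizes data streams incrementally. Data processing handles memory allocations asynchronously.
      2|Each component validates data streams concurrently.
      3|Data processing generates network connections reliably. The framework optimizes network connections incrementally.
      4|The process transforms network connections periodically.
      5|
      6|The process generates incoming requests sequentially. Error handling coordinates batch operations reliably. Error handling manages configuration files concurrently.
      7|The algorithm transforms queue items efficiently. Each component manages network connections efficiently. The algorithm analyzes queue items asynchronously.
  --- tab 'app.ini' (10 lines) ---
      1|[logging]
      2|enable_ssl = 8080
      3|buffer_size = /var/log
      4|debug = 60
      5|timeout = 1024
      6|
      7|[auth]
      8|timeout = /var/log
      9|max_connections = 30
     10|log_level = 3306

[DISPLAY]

                                   
         ┏━━━━━━━━━━━━━━━━━━━━━━━━━
         ┃ Terminal                
━━━━━━━━━━┓────────────────────────
ainer     ┃ cat notes.txt          
──────────┨ey┏━━━━━━━━━━━━━━━━━━━━━
md]│ app.i┃ey┃ Calculator          
──────────┃ey┠─────────────────────
line optim┃ey┃                     
ponent val┃ p┃┌───┬───┬───┬───┐    
cessing ge┃  ┃│ 7 │ 8 │ 9 │ ÷ │    
ess transf┃ p┃├───┼───┼───┼───┤    
          ┃5 ┃│ 4 │ 5 │ 6 │ × │    
ess genera┃ █┃└───┴───┴───┴───┘    
rithm tran┃  ┗━━━━━━━━━━━━━━━━━━━━━
          ┃                        
━━━━━━━━━━┛                        
         ┗━━━━━━━━━━━━━━━━━━━━━━━━━
                                   
                                   
                                   


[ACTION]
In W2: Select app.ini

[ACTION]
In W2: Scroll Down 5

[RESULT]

                                   
         ┏━━━━━━━━━━━━━━━━━━━━━━━━━
         ┃ Terminal                
━━━━━━━━━━┓────────────────────────
ainer     ┃ cat notes.txt          
──────────┨ey┏━━━━━━━━━━━━━━━━━━━━━
md │[app.i┃ey┃ Calculator          
──────────┃ey┠─────────────────────
          ┃ey┃                     
          ┃ p┃┌───┬───┬───┬───┐    
= /var/log┃  ┃│ 7 │ 8 │ 9 │ ÷ │    
ections = ┃ p┃├───┼───┼───┼───┤    
l = 3306  ┃5 ┃│ 4 │ 5 │ 6 │ × │    
          ┃ █┃└───┴───┴───┴───┘    
          ┃  ┗━━━━━━━━━━━━━━━━━━━━━
          ┃                        
━━━━━━━━━━┛                        
         ┗━━━━━━━━━━━━━━━━━━━━━━━━━
                                   
                                   
                                   


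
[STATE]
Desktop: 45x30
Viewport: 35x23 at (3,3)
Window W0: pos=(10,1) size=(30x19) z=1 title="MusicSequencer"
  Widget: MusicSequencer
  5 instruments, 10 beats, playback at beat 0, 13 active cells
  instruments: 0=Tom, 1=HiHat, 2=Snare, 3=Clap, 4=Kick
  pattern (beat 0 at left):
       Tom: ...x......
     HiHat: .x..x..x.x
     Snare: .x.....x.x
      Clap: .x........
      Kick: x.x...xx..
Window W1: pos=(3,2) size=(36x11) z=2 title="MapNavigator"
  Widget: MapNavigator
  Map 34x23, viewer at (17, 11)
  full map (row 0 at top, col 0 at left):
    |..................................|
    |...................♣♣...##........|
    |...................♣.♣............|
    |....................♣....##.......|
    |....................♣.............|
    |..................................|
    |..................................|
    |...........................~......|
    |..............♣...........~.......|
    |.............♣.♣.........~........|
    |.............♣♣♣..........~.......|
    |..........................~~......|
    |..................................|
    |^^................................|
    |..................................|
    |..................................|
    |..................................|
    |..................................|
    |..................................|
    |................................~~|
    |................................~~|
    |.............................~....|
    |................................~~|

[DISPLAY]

┃ MapNavigator                     
┠──────────────────────────────────
┃..............♣...........~.......
┃.............♣.♣.........~........
┃.............♣♣♣..........~.......
┃.................@........~~......
┃..................................
┃^^................................
┃..................................
┗━━━━━━━━━━━━━━━━━━━━━━━━━━━━━━━━━━
       ┃                           
       ┃                           
       ┃                           
       ┃                           
       ┃                           
       ┃                           
       ┗━━━━━━━━━━━━━━━━━━━━━━━━━━━
                                   
                                   
                                   
                                   
                                   
                                   


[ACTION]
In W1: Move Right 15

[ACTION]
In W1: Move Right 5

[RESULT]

┃ MapNavigator                     
┠──────────────────────────────────
┃..........~.......                
┃.........~........                
┃..........~.......                
┃..........~~.....@                
┃..................                
┃..................                
┃..................                
┗━━━━━━━━━━━━━━━━━━━━━━━━━━━━━━━━━━
       ┃                           
       ┃                           
       ┃                           
       ┃                           
       ┃                           
       ┃                           
       ┗━━━━━━━━━━━━━━━━━━━━━━━━━━━
                                   
                                   
                                   
                                   
                                   
                                   


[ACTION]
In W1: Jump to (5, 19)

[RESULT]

┃ MapNavigator                     
┠──────────────────────────────────
┃            ......................
┃            ......................
┃            ......................
┃            .....@................
┃            ......................
┃            ......................
┃            ......................
┗━━━━━━━━━━━━━━━━━━━━━━━━━━━━━━━━━━
       ┃                           
       ┃                           
       ┃                           
       ┃                           
       ┃                           
       ┃                           
       ┗━━━━━━━━━━━━━━━━━━━━━━━━━━━
                                   
                                   
                                   
                                   
                                   
                                   


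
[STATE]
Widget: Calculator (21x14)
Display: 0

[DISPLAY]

                    0
┌───┬───┬───┬───┐    
│ 7 │ 8 │ 9 │ ÷ │    
├───┼───┼───┼───┤    
│ 4 │ 5 │ 6 │ × │    
├───┼───┼───┼───┤    
│ 1 │ 2 │ 3 │ - │    
├───┼───┼───┼───┤    
│ 0 │ . │ = │ + │    
├───┼───┼───┼───┤    
│ C │ MC│ MR│ M+│    
└───┴───┴───┴───┘    
                     
                     


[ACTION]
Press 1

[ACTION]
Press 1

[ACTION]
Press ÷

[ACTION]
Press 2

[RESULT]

                    2
┌───┬───┬───┬───┐    
│ 7 │ 8 │ 9 │ ÷ │    
├───┼───┼───┼───┤    
│ 4 │ 5 │ 6 │ × │    
├───┼───┼───┼───┤    
│ 1 │ 2 │ 3 │ - │    
├───┼───┼───┼───┤    
│ 0 │ . │ = │ + │    
├───┼───┼───┼───┤    
│ C │ MC│ MR│ M+│    
└───┴───┴───┴───┘    
                     
                     


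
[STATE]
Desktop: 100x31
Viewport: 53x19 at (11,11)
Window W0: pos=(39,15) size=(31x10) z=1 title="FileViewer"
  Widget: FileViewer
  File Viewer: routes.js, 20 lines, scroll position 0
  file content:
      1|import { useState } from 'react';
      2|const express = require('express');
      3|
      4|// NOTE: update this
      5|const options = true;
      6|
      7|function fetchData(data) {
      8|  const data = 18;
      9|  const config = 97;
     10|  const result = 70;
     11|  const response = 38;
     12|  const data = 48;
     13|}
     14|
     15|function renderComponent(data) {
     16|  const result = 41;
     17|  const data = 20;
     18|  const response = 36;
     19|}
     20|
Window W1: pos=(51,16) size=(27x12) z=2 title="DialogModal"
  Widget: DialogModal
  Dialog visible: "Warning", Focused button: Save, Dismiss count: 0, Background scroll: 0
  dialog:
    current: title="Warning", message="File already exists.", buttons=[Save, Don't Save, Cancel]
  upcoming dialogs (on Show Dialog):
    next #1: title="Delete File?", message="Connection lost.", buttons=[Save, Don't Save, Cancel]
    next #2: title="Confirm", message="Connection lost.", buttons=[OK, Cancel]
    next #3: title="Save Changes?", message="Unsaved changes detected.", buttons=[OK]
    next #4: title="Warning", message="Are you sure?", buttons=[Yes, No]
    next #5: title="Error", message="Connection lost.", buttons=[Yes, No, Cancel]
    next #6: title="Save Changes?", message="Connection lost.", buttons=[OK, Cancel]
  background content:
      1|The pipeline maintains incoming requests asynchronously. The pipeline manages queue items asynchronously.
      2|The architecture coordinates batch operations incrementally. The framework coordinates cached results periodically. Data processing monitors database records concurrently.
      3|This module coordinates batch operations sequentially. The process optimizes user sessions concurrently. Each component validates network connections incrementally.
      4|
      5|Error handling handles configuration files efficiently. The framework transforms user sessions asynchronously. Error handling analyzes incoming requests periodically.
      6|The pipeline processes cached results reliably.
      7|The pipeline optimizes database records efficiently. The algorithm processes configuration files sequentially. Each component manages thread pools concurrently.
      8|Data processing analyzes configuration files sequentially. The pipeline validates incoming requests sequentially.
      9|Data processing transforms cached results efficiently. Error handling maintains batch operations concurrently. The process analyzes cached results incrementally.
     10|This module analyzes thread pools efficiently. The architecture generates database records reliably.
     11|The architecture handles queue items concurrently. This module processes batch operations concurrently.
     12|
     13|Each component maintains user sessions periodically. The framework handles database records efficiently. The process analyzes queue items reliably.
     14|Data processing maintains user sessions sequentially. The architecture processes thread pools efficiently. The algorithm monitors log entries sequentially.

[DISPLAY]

                                                     
                                                     
                                                     
                                                     
                            ┏━━━━━━━━━━━━━━━━━━━━━━━━
                            ┃ FileViewer┏━━━━━━━━━━━━
                            ┠───────────┃ DialogModal
                            ┃import { us┠────────────
                            ┃const expre┃The pipeline
                            ┃           ┃Th┌─────────
                            ┃// NOTE: up┃Th│      War
                            ┃const optio┃  │File alre
                            ┃           ┃Er│[Save]  D
                            ┗━━━━━━━━━━━┃Th└─────────
                                        ┃The pipeline
                                        ┃Data process
                                        ┗━━━━━━━━━━━━
                                                     
                                                     


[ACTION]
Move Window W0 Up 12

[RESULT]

                            ┃                        
                            ┗━━━━━━━━━━━━━━━━━━━━━━━━
                                                     
                                                     
                                                     
                                        ┏━━━━━━━━━━━━
                                        ┃ DialogModal
                                        ┠────────────
                                        ┃The pipeline
                                        ┃Th┌─────────
                                        ┃Th│      War
                                        ┃  │File alre
                                        ┃Er│[Save]  D
                                        ┃Th└─────────
                                        ┃The pipeline
                                        ┃Data process
                                        ┗━━━━━━━━━━━━
                                                     
                                                     


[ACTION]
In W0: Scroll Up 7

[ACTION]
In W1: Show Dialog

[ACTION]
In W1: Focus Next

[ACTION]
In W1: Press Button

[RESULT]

                            ┃                        
                            ┗━━━━━━━━━━━━━━━━━━━━━━━━
                                                     
                                                     
                                                     
                                        ┏━━━━━━━━━━━━
                                        ┃ DialogModal
                                        ┠────────────
                                        ┃The pipeline
                                        ┃The architec
                                        ┃This module 
                                        ┃            
                                        ┃Error handli
                                        ┃The pipeline
                                        ┃The pipeline
                                        ┃Data process
                                        ┗━━━━━━━━━━━━
                                                     
                                                     


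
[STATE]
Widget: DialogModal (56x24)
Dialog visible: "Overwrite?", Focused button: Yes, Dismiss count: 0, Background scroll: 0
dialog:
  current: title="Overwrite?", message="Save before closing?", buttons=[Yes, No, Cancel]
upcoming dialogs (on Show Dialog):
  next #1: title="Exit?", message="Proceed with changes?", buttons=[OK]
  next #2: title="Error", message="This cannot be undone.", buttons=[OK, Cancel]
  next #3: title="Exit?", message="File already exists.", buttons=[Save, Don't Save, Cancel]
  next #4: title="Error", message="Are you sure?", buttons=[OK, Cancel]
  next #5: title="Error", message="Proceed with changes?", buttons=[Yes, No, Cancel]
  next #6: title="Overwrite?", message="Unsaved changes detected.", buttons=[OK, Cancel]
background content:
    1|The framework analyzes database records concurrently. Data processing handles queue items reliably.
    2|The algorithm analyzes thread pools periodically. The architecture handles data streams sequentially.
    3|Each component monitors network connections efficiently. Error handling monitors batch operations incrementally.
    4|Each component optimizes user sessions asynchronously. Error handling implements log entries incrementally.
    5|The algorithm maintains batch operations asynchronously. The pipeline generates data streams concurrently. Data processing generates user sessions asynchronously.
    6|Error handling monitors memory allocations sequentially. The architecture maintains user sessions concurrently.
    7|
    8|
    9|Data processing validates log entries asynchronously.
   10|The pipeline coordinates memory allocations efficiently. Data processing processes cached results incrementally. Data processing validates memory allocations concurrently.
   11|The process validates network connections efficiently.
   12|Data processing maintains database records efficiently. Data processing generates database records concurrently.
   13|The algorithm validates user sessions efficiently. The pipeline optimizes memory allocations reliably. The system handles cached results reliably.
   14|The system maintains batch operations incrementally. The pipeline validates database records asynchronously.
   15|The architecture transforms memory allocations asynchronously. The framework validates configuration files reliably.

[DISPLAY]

The framework analyzes database records concurrently. Da
The algorithm analyzes thread pools periodically. The ar
Each component monitors network connections efficiently.
Each component optimizes user sessions asynchronously. E
The algorithm maintains batch operations asynchronously.
Error handling monitors memory allocations sequentially.
                                                        
                                                        
Data processing validates log entries asynchronously.   
The pipeline coo┌──────────────────────┐ons efficiently.
The process vali│      Overwrite?      │s efficiently.  
Data processing │ Save before closing? │ds efficiently. 
The algorithm va│ [Yes]  No   Cancel   │ficiently. The p
The system maint└──────────────────────┘crementally. The
The architecture transforms memory allocations asynchron
                                                        
                                                        
                                                        
                                                        
                                                        
                                                        
                                                        
                                                        
                                                        


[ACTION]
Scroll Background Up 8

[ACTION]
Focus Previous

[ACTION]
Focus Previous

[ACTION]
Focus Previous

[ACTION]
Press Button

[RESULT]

The framework analyzes database records concurrently. Da
The algorithm analyzes thread pools periodically. The ar
Each component monitors network connections efficiently.
Each component optimizes user sessions asynchronously. E
The algorithm maintains batch operations asynchronously.
Error handling monitors memory allocations sequentially.
                                                        
                                                        
Data processing validates log entries asynchronously.   
The pipeline coordinates memory allocations efficiently.
The process validates network connections efficiently.  
Data processing maintains database records efficiently. 
The algorithm validates user sessions efficiently. The p
The system maintains batch operations incrementally. The
The architecture transforms memory allocations asynchron
                                                        
                                                        
                                                        
                                                        
                                                        
                                                        
                                                        
                                                        
                                                        


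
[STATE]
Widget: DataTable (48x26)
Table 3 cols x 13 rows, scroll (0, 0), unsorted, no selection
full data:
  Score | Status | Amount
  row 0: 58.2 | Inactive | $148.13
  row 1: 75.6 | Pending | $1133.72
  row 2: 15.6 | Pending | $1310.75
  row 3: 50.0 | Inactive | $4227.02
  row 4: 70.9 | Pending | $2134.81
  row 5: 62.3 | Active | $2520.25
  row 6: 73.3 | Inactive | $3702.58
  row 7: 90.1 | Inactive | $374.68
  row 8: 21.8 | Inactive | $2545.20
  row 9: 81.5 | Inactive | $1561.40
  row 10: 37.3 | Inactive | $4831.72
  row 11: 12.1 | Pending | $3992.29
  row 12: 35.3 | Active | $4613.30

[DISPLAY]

Score│Status  │Amount                           
─────┼────────┼────────                         
58.2 │Inactive│$148.13                          
75.6 │Pending │$1133.72                         
15.6 │Pending │$1310.75                         
50.0 │Inactive│$4227.02                         
70.9 │Pending │$2134.81                         
62.3 │Active  │$2520.25                         
73.3 │Inactive│$3702.58                         
90.1 │Inactive│$374.68                          
21.8 │Inactive│$2545.20                         
81.5 │Inactive│$1561.40                         
37.3 │Inactive│$4831.72                         
12.1 │Pending │$3992.29                         
35.3 │Active  │$4613.30                         
                                                
                                                
                                                
                                                
                                                
                                                
                                                
                                                
                                                
                                                
                                                


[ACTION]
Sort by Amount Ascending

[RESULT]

Score│Status  │Amount ▲                         
─────┼────────┼────────                         
58.2 │Inactive│$148.13                          
90.1 │Inactive│$374.68                          
75.6 │Pending │$1133.72                         
15.6 │Pending │$1310.75                         
81.5 │Inactive│$1561.40                         
70.9 │Pending │$2134.81                         
62.3 │Active  │$2520.25                         
21.8 │Inactive│$2545.20                         
73.3 │Inactive│$3702.58                         
12.1 │Pending │$3992.29                         
50.0 │Inactive│$4227.02                         
35.3 │Active  │$4613.30                         
37.3 │Inactive│$4831.72                         
                                                
                                                
                                                
                                                
                                                
                                                
                                                
                                                
                                                
                                                
                                                


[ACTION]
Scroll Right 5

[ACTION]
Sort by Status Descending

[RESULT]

Score│Status ▼│Amount                           
─────┼────────┼────────                         
75.6 │Pending │$1133.72                         
15.6 │Pending │$1310.75                         
70.9 │Pending │$2134.81                         
12.1 │Pending │$3992.29                         
58.2 │Inactive│$148.13                          
90.1 │Inactive│$374.68                          
81.5 │Inactive│$1561.40                         
21.8 │Inactive│$2545.20                         
73.3 │Inactive│$3702.58                         
50.0 │Inactive│$4227.02                         
37.3 │Inactive│$4831.72                         
62.3 │Active  │$2520.25                         
35.3 │Active  │$4613.30                         
                                                
                                                
                                                
                                                
                                                
                                                
                                                
                                                
                                                
                                                
                                                


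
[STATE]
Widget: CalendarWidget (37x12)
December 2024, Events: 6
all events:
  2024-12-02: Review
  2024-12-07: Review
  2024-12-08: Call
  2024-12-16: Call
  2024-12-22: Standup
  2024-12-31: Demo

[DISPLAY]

            December 2024            
Mo Tu We Th Fr Sa Su                 
                   1                 
 2*  3  4  5  6  7*  8*              
 9 10 11 12 13 14 15                 
16* 17 18 19 20 21 22*               
23 24 25 26 27 28 29                 
30 31*                               
                                     
                                     
                                     
                                     


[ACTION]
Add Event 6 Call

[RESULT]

            December 2024            
Mo Tu We Th Fr Sa Su                 
                   1                 
 2*  3  4  5  6*  7*  8*             
 9 10 11 12 13 14 15                 
16* 17 18 19 20 21 22*               
23 24 25 26 27 28 29                 
30 31*                               
                                     
                                     
                                     
                                     


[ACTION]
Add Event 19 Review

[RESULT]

            December 2024            
Mo Tu We Th Fr Sa Su                 
                   1                 
 2*  3  4  5  6*  7*  8*             
 9 10 11 12 13 14 15                 
16* 17 18 19* 20 21 22*              
23 24 25 26 27 28 29                 
30 31*                               
                                     
                                     
                                     
                                     


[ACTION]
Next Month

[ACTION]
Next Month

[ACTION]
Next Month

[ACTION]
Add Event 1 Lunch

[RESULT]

              March 2025             
Mo Tu We Th Fr Sa Su                 
                1*  2                
 3  4  5  6  7  8  9                 
10 11 12 13 14 15 16                 
17 18 19 20 21 22 23                 
24 25 26 27 28 29 30                 
31                                   
                                     
                                     
                                     
                                     
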